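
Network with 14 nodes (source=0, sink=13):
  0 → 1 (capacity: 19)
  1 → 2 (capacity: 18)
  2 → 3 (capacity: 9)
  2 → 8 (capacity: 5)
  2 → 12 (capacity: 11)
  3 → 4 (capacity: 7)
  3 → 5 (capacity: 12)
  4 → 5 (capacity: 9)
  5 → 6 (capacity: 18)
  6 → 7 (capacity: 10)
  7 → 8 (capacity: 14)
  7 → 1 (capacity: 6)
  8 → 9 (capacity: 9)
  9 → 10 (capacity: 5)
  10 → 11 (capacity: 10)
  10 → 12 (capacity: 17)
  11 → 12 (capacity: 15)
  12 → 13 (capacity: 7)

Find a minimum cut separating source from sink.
Min cut value = 7, edges: (12,13)

Min cut value: 7
Partition: S = [0, 1, 2, 3, 4, 5, 6, 7, 8, 9, 10, 11, 12], T = [13]
Cut edges: (12,13)

By max-flow min-cut theorem, max flow = min cut = 7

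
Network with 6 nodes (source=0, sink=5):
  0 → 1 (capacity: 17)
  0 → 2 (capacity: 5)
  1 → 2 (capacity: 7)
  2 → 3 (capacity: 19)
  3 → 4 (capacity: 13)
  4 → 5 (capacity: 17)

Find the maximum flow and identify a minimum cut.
Max flow = 12, Min cut edges: (0,2), (1,2)

Maximum flow: 12
Minimum cut: (0,2), (1,2)
Partition: S = [0, 1], T = [2, 3, 4, 5]

Max-flow min-cut theorem verified: both equal 12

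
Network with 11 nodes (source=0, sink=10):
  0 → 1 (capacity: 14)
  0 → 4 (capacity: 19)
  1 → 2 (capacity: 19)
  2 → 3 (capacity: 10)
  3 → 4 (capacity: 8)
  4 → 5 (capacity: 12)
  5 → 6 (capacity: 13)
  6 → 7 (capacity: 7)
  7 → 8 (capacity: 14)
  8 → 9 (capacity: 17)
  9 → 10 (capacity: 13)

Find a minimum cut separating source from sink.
Min cut value = 7, edges: (6,7)

Min cut value: 7
Partition: S = [0, 1, 2, 3, 4, 5, 6], T = [7, 8, 9, 10]
Cut edges: (6,7)

By max-flow min-cut theorem, max flow = min cut = 7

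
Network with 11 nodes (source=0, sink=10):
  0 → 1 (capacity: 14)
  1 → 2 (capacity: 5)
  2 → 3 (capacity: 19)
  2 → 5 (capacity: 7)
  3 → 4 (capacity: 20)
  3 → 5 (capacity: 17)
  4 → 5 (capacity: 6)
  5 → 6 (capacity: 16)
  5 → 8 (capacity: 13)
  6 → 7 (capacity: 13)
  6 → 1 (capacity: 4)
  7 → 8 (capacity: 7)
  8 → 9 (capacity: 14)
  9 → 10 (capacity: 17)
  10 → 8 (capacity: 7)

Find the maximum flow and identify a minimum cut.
Max flow = 5, Min cut edges: (1,2)

Maximum flow: 5
Minimum cut: (1,2)
Partition: S = [0, 1], T = [2, 3, 4, 5, 6, 7, 8, 9, 10]

Max-flow min-cut theorem verified: both equal 5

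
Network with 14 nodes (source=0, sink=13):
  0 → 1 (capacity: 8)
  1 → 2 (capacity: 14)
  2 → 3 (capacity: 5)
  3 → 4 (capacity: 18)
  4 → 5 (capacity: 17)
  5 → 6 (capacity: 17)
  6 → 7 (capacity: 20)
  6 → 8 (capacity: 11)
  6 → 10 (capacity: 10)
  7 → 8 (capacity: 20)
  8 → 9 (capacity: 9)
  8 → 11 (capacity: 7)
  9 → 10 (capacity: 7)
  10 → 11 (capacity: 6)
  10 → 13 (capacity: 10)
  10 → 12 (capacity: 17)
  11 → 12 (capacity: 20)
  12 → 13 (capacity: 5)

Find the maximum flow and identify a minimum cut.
Max flow = 5, Min cut edges: (2,3)

Maximum flow: 5
Minimum cut: (2,3)
Partition: S = [0, 1, 2], T = [3, 4, 5, 6, 7, 8, 9, 10, 11, 12, 13]

Max-flow min-cut theorem verified: both equal 5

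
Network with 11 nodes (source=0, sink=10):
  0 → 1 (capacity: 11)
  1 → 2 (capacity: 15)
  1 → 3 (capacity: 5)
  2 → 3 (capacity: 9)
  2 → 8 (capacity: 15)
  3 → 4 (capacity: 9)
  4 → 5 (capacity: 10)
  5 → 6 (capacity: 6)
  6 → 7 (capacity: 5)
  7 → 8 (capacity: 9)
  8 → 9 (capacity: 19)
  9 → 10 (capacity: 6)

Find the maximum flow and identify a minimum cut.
Max flow = 6, Min cut edges: (9,10)

Maximum flow: 6
Minimum cut: (9,10)
Partition: S = [0, 1, 2, 3, 4, 5, 6, 7, 8, 9], T = [10]

Max-flow min-cut theorem verified: both equal 6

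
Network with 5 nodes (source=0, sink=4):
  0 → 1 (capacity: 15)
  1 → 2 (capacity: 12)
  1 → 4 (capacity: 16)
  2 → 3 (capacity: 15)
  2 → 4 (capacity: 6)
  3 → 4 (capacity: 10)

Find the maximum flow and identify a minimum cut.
Max flow = 15, Min cut edges: (0,1)

Maximum flow: 15
Minimum cut: (0,1)
Partition: S = [0], T = [1, 2, 3, 4]

Max-flow min-cut theorem verified: both equal 15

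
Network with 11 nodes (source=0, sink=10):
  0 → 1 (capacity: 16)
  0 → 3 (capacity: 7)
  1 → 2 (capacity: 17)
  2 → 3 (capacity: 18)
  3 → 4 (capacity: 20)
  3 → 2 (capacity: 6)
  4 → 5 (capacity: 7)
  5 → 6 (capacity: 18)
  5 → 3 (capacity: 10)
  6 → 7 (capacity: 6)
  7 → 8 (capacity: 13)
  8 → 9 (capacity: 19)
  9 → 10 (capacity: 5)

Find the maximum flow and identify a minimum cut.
Max flow = 5, Min cut edges: (9,10)

Maximum flow: 5
Minimum cut: (9,10)
Partition: S = [0, 1, 2, 3, 4, 5, 6, 7, 8, 9], T = [10]

Max-flow min-cut theorem verified: both equal 5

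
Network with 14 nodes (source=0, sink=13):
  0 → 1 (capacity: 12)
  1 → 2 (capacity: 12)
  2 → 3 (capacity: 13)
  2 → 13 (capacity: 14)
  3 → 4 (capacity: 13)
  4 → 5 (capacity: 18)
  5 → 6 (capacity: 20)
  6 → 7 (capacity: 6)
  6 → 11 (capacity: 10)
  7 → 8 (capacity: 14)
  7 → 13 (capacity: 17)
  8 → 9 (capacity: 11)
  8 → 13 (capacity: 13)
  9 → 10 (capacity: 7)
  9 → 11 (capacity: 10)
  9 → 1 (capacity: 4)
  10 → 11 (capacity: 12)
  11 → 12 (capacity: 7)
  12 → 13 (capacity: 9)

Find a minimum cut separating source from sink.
Min cut value = 12, edges: (1,2)

Min cut value: 12
Partition: S = [0, 1], T = [2, 3, 4, 5, 6, 7, 8, 9, 10, 11, 12, 13]
Cut edges: (1,2)

By max-flow min-cut theorem, max flow = min cut = 12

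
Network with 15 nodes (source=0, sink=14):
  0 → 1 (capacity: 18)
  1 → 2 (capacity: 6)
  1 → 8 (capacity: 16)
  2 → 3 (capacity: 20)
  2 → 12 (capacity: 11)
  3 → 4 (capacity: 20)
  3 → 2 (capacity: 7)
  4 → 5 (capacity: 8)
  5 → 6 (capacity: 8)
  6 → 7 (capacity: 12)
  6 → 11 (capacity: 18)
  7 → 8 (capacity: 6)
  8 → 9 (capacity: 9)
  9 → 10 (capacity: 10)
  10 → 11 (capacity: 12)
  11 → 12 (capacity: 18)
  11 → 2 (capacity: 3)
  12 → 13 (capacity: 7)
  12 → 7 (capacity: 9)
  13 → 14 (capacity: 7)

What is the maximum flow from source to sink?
Maximum flow = 7

Max flow: 7

Flow assignment:
  0 → 1: 7/18
  1 → 8: 7/16
  8 → 9: 7/9
  9 → 10: 7/10
  10 → 11: 7/12
  11 → 12: 7/18
  12 → 13: 7/7
  13 → 14: 7/7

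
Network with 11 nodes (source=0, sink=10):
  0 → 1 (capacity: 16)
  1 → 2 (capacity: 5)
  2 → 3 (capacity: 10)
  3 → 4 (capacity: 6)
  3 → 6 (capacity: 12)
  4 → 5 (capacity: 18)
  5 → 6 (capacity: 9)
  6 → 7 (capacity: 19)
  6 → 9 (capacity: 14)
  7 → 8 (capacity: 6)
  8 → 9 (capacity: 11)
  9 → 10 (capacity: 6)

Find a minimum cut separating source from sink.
Min cut value = 5, edges: (1,2)

Min cut value: 5
Partition: S = [0, 1], T = [2, 3, 4, 5, 6, 7, 8, 9, 10]
Cut edges: (1,2)

By max-flow min-cut theorem, max flow = min cut = 5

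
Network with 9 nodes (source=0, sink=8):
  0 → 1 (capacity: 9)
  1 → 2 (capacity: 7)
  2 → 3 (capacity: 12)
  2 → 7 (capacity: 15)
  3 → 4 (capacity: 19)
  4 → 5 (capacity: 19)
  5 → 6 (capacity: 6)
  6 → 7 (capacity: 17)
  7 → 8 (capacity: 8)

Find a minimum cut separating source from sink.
Min cut value = 7, edges: (1,2)

Min cut value: 7
Partition: S = [0, 1], T = [2, 3, 4, 5, 6, 7, 8]
Cut edges: (1,2)

By max-flow min-cut theorem, max flow = min cut = 7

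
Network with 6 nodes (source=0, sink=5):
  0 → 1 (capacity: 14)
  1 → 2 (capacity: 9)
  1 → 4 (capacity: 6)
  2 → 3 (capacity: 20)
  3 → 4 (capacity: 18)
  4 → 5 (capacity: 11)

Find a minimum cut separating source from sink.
Min cut value = 11, edges: (4,5)

Min cut value: 11
Partition: S = [0, 1, 2, 3, 4], T = [5]
Cut edges: (4,5)

By max-flow min-cut theorem, max flow = min cut = 11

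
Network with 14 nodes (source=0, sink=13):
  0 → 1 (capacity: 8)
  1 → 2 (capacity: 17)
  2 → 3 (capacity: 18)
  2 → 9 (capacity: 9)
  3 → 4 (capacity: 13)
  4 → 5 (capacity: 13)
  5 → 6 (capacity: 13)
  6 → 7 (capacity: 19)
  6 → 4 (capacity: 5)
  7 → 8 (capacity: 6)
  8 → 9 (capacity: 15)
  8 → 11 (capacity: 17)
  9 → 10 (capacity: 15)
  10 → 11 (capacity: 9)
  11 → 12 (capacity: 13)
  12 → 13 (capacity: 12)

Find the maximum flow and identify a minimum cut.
Max flow = 8, Min cut edges: (0,1)

Maximum flow: 8
Minimum cut: (0,1)
Partition: S = [0], T = [1, 2, 3, 4, 5, 6, 7, 8, 9, 10, 11, 12, 13]

Max-flow min-cut theorem verified: both equal 8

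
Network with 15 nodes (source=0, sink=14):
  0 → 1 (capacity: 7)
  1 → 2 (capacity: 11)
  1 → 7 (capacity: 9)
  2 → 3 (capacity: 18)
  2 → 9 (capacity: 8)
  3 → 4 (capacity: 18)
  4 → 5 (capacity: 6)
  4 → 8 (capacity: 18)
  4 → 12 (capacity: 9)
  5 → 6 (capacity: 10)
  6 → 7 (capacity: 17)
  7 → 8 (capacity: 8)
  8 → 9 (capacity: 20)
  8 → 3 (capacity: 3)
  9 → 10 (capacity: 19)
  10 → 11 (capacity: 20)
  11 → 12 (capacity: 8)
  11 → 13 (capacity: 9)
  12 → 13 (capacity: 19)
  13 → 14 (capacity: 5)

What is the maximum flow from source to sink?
Maximum flow = 5

Max flow: 5

Flow assignment:
  0 → 1: 5/7
  1 → 2: 5/11
  2 → 3: 5/18
  3 → 4: 5/18
  4 → 12: 5/9
  12 → 13: 5/19
  13 → 14: 5/5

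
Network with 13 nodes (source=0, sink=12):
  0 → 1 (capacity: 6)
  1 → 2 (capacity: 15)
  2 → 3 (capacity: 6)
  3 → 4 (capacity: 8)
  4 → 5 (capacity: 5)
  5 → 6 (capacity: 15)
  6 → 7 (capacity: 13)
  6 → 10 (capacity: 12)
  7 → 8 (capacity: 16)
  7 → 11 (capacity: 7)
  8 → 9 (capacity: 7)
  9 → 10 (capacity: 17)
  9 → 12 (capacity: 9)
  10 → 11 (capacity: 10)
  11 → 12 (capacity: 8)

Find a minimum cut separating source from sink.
Min cut value = 5, edges: (4,5)

Min cut value: 5
Partition: S = [0, 1, 2, 3, 4], T = [5, 6, 7, 8, 9, 10, 11, 12]
Cut edges: (4,5)

By max-flow min-cut theorem, max flow = min cut = 5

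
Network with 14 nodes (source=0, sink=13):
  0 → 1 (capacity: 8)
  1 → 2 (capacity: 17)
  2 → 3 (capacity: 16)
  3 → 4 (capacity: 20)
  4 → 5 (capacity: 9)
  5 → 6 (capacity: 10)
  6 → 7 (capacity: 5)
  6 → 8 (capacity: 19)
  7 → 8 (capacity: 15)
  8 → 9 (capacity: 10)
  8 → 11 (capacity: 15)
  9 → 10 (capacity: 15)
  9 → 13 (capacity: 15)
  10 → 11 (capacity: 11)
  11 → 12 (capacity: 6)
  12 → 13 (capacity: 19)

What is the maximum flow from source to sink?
Maximum flow = 8

Max flow: 8

Flow assignment:
  0 → 1: 8/8
  1 → 2: 8/17
  2 → 3: 8/16
  3 → 4: 8/20
  4 → 5: 8/9
  5 → 6: 8/10
  6 → 8: 8/19
  8 → 9: 8/10
  9 → 13: 8/15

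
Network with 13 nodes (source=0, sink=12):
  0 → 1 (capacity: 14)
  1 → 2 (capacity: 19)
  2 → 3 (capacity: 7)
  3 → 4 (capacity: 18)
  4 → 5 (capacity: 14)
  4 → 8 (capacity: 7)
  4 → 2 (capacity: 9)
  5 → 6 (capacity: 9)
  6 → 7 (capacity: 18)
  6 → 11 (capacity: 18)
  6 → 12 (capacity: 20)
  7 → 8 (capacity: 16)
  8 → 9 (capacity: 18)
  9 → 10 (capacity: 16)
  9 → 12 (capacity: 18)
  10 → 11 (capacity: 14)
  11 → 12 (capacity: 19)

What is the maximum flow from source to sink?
Maximum flow = 7

Max flow: 7

Flow assignment:
  0 → 1: 7/14
  1 → 2: 7/19
  2 → 3: 7/7
  3 → 4: 7/18
  4 → 5: 7/14
  5 → 6: 7/9
  6 → 12: 7/20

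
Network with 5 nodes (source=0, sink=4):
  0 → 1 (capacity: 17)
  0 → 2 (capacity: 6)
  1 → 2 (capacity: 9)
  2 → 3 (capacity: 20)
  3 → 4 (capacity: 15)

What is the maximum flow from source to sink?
Maximum flow = 15

Max flow: 15

Flow assignment:
  0 → 1: 9/17
  0 → 2: 6/6
  1 → 2: 9/9
  2 → 3: 15/20
  3 → 4: 15/15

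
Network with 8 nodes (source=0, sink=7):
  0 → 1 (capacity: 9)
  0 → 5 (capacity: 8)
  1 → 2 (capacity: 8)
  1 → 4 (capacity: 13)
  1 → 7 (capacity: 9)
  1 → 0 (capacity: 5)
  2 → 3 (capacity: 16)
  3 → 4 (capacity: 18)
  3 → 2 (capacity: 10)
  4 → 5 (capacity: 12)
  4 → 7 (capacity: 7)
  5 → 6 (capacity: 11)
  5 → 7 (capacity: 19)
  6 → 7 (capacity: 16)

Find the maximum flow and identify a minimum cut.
Max flow = 17, Min cut edges: (0,1), (0,5)

Maximum flow: 17
Minimum cut: (0,1), (0,5)
Partition: S = [0], T = [1, 2, 3, 4, 5, 6, 7]

Max-flow min-cut theorem verified: both equal 17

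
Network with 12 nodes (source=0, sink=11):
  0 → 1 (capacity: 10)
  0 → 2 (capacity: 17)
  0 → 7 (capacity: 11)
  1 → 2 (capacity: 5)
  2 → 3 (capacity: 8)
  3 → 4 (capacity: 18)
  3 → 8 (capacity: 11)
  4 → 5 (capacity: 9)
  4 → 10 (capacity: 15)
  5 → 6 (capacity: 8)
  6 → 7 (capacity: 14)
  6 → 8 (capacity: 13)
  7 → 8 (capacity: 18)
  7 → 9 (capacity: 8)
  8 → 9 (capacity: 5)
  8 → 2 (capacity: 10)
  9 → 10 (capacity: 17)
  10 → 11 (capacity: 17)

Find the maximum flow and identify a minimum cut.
Max flow = 17, Min cut edges: (10,11)

Maximum flow: 17
Minimum cut: (10,11)
Partition: S = [0, 1, 2, 3, 4, 5, 6, 7, 8, 9, 10], T = [11]

Max-flow min-cut theorem verified: both equal 17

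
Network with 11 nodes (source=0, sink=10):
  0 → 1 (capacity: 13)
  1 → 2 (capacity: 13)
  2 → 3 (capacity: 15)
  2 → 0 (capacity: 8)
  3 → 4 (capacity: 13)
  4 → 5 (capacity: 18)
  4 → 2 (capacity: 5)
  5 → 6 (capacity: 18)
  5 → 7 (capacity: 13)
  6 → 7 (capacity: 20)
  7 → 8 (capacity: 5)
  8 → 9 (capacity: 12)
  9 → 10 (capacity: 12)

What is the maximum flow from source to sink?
Maximum flow = 5

Max flow: 5

Flow assignment:
  0 → 1: 13/13
  1 → 2: 13/13
  2 → 3: 10/15
  2 → 0: 8/8
  3 → 4: 10/13
  4 → 5: 5/18
  4 → 2: 5/5
  5 → 7: 5/13
  7 → 8: 5/5
  8 → 9: 5/12
  9 → 10: 5/12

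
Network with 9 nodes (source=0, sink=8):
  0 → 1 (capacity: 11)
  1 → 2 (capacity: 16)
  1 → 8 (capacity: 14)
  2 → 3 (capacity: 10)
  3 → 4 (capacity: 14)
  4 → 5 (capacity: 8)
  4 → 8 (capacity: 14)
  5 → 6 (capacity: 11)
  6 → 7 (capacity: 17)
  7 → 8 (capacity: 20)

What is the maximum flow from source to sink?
Maximum flow = 11

Max flow: 11

Flow assignment:
  0 → 1: 11/11
  1 → 8: 11/14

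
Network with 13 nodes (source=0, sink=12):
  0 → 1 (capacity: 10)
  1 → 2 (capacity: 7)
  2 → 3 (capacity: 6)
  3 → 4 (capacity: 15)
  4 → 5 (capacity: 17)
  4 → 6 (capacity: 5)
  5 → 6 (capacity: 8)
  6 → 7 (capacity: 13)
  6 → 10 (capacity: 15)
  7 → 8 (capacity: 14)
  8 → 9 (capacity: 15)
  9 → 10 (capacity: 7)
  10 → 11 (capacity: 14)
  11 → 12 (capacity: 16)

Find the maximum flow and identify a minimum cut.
Max flow = 6, Min cut edges: (2,3)

Maximum flow: 6
Minimum cut: (2,3)
Partition: S = [0, 1, 2], T = [3, 4, 5, 6, 7, 8, 9, 10, 11, 12]

Max-flow min-cut theorem verified: both equal 6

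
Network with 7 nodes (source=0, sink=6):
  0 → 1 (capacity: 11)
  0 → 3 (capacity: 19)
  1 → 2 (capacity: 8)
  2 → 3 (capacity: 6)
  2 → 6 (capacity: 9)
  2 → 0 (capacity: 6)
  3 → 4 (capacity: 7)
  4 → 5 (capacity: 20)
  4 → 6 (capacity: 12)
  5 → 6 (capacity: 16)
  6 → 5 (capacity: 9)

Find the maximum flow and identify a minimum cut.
Max flow = 15, Min cut edges: (1,2), (3,4)

Maximum flow: 15
Minimum cut: (1,2), (3,4)
Partition: S = [0, 1, 3], T = [2, 4, 5, 6]

Max-flow min-cut theorem verified: both equal 15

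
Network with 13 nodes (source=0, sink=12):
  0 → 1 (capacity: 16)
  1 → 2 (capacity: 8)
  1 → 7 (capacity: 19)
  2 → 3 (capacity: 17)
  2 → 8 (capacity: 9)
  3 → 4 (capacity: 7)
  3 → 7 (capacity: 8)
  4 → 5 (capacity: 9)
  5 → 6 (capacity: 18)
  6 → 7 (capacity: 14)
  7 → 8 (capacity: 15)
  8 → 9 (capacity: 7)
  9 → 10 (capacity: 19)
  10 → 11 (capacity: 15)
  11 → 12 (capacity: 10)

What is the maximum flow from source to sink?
Maximum flow = 7

Max flow: 7

Flow assignment:
  0 → 1: 7/16
  1 → 7: 7/19
  7 → 8: 7/15
  8 → 9: 7/7
  9 → 10: 7/19
  10 → 11: 7/15
  11 → 12: 7/10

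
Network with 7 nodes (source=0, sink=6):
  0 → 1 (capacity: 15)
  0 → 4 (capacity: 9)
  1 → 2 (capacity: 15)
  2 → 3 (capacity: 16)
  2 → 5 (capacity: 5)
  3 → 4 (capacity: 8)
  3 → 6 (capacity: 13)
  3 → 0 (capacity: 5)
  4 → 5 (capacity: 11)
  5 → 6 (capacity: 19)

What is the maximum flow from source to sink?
Maximum flow = 24

Max flow: 24

Flow assignment:
  0 → 1: 15/15
  0 → 4: 9/9
  1 → 2: 15/15
  2 → 3: 13/16
  2 → 5: 2/5
  3 → 6: 13/13
  4 → 5: 9/11
  5 → 6: 11/19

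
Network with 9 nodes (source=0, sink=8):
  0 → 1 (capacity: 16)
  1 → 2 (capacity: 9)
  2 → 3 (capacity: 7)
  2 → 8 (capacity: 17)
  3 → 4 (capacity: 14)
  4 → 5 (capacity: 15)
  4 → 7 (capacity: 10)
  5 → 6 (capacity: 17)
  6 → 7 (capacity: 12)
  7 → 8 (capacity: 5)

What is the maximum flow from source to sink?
Maximum flow = 9

Max flow: 9

Flow assignment:
  0 → 1: 9/16
  1 → 2: 9/9
  2 → 8: 9/17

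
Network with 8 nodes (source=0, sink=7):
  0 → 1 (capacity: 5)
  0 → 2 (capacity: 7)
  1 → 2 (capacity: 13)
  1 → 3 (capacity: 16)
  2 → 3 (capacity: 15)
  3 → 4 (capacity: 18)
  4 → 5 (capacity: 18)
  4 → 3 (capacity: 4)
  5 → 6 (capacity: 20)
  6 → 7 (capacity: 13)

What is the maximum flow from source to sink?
Maximum flow = 12

Max flow: 12

Flow assignment:
  0 → 1: 5/5
  0 → 2: 7/7
  1 → 3: 5/16
  2 → 3: 7/15
  3 → 4: 12/18
  4 → 5: 12/18
  5 → 6: 12/20
  6 → 7: 12/13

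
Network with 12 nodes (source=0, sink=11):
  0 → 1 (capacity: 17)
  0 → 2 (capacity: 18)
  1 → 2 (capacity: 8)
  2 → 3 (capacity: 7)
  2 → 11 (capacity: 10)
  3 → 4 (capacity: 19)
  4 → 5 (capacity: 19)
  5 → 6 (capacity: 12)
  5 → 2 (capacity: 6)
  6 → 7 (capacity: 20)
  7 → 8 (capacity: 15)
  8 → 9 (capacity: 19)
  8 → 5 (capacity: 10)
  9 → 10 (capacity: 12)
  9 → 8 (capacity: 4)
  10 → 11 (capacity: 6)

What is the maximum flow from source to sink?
Maximum flow = 16

Max flow: 16

Flow assignment:
  0 → 1: 8/17
  0 → 2: 8/18
  1 → 2: 8/8
  2 → 3: 7/7
  2 → 11: 10/10
  3 → 4: 7/19
  4 → 5: 7/19
  5 → 6: 7/12
  5 → 2: 1/6
  6 → 7: 7/20
  7 → 8: 7/15
  8 → 9: 6/19
  8 → 5: 1/10
  9 → 10: 6/12
  10 → 11: 6/6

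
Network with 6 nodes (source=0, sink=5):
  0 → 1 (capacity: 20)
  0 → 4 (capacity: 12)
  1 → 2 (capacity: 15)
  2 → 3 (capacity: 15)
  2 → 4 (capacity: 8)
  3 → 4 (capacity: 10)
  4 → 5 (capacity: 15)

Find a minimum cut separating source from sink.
Min cut value = 15, edges: (4,5)

Min cut value: 15
Partition: S = [0, 1, 2, 3, 4], T = [5]
Cut edges: (4,5)

By max-flow min-cut theorem, max flow = min cut = 15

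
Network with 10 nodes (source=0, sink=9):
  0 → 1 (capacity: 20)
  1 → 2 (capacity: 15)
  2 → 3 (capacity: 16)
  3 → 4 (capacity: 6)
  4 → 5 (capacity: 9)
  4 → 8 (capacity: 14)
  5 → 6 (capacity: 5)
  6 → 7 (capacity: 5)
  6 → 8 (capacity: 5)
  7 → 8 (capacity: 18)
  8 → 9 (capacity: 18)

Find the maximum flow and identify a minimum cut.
Max flow = 6, Min cut edges: (3,4)

Maximum flow: 6
Minimum cut: (3,4)
Partition: S = [0, 1, 2, 3], T = [4, 5, 6, 7, 8, 9]

Max-flow min-cut theorem verified: both equal 6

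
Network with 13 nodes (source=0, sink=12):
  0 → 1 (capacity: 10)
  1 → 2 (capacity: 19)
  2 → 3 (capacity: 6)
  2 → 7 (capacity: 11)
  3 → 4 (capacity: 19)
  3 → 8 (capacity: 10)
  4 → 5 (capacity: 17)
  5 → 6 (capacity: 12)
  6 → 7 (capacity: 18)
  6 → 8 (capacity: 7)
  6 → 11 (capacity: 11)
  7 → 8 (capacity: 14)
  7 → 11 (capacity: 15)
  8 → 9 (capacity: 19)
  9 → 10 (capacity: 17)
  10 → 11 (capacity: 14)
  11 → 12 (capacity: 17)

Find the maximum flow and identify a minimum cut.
Max flow = 10, Min cut edges: (0,1)

Maximum flow: 10
Minimum cut: (0,1)
Partition: S = [0], T = [1, 2, 3, 4, 5, 6, 7, 8, 9, 10, 11, 12]

Max-flow min-cut theorem verified: both equal 10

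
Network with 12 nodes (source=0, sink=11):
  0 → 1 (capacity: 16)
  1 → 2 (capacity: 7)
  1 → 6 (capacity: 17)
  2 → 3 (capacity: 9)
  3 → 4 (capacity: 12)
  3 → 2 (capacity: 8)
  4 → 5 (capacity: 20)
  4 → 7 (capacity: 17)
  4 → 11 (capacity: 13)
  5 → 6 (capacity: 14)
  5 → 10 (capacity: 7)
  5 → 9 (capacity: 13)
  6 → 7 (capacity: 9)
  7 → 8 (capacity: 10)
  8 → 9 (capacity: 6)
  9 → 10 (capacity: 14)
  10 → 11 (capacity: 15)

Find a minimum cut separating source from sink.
Min cut value = 13, edges: (1,2), (8,9)

Min cut value: 13
Partition: S = [0, 1, 6, 7, 8], T = [2, 3, 4, 5, 9, 10, 11]
Cut edges: (1,2), (8,9)

By max-flow min-cut theorem, max flow = min cut = 13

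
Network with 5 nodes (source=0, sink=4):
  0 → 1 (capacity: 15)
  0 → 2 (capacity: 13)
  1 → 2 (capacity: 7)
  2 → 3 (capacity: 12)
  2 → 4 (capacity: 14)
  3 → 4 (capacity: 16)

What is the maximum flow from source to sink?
Maximum flow = 20

Max flow: 20

Flow assignment:
  0 → 1: 7/15
  0 → 2: 13/13
  1 → 2: 7/7
  2 → 3: 6/12
  2 → 4: 14/14
  3 → 4: 6/16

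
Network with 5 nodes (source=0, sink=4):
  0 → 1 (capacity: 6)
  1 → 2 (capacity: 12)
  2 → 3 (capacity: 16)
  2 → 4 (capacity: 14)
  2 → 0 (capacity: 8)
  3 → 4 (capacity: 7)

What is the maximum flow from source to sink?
Maximum flow = 6

Max flow: 6

Flow assignment:
  0 → 1: 6/6
  1 → 2: 6/12
  2 → 4: 6/14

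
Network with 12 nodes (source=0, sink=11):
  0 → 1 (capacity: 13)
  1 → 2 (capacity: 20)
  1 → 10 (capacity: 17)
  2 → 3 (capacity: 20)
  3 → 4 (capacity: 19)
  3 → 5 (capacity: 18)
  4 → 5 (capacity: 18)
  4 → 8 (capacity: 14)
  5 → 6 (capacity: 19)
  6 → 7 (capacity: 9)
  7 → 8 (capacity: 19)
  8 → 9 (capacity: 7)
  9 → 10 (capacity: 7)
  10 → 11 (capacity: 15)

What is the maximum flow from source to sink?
Maximum flow = 13

Max flow: 13

Flow assignment:
  0 → 1: 13/13
  1 → 10: 13/17
  10 → 11: 13/15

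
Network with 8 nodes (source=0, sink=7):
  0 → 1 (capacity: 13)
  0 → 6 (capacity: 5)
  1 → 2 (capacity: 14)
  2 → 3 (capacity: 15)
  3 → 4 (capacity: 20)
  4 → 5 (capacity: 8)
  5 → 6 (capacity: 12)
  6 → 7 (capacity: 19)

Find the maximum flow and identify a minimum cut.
Max flow = 13, Min cut edges: (0,6), (4,5)

Maximum flow: 13
Minimum cut: (0,6), (4,5)
Partition: S = [0, 1, 2, 3, 4], T = [5, 6, 7]

Max-flow min-cut theorem verified: both equal 13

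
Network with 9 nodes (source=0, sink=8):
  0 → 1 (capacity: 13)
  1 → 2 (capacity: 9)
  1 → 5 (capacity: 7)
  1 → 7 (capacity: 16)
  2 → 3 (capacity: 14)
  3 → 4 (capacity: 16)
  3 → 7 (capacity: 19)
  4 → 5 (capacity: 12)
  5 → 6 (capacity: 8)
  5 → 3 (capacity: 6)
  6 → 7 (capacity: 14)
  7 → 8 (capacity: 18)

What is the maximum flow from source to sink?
Maximum flow = 13

Max flow: 13

Flow assignment:
  0 → 1: 13/13
  1 → 7: 13/16
  7 → 8: 13/18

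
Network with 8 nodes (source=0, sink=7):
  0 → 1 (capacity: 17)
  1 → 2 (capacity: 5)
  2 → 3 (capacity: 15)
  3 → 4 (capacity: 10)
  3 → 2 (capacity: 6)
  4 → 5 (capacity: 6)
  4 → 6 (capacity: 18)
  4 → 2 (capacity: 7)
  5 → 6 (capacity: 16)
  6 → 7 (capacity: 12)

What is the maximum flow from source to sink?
Maximum flow = 5

Max flow: 5

Flow assignment:
  0 → 1: 5/17
  1 → 2: 5/5
  2 → 3: 5/15
  3 → 4: 5/10
  4 → 6: 5/18
  6 → 7: 5/12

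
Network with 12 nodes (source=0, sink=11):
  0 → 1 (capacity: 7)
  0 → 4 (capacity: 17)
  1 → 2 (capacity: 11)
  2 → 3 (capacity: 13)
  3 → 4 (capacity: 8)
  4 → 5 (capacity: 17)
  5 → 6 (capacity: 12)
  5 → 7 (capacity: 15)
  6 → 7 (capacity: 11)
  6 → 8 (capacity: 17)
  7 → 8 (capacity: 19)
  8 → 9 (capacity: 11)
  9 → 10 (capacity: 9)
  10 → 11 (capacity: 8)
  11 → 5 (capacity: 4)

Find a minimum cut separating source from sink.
Min cut value = 8, edges: (10,11)

Min cut value: 8
Partition: S = [0, 1, 2, 3, 4, 5, 6, 7, 8, 9, 10], T = [11]
Cut edges: (10,11)

By max-flow min-cut theorem, max flow = min cut = 8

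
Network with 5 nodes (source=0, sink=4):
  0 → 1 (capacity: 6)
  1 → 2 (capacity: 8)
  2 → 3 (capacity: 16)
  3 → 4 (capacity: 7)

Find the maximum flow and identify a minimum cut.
Max flow = 6, Min cut edges: (0,1)

Maximum flow: 6
Minimum cut: (0,1)
Partition: S = [0], T = [1, 2, 3, 4]

Max-flow min-cut theorem verified: both equal 6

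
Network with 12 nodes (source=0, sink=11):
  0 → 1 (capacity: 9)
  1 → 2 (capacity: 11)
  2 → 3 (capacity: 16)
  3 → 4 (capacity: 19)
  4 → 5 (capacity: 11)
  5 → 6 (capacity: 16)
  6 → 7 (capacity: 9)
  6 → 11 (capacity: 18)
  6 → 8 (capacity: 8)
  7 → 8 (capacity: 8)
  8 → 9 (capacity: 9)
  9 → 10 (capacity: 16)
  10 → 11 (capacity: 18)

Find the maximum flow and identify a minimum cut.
Max flow = 9, Min cut edges: (0,1)

Maximum flow: 9
Minimum cut: (0,1)
Partition: S = [0], T = [1, 2, 3, 4, 5, 6, 7, 8, 9, 10, 11]

Max-flow min-cut theorem verified: both equal 9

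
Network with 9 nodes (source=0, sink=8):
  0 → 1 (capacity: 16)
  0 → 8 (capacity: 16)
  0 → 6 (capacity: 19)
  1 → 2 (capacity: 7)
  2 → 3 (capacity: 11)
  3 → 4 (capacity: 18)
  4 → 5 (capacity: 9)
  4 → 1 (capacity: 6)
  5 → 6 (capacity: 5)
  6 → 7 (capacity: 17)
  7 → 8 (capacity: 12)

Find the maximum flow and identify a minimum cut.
Max flow = 28, Min cut edges: (0,8), (7,8)

Maximum flow: 28
Minimum cut: (0,8), (7,8)
Partition: S = [0, 1, 2, 3, 4, 5, 6, 7], T = [8]

Max-flow min-cut theorem verified: both equal 28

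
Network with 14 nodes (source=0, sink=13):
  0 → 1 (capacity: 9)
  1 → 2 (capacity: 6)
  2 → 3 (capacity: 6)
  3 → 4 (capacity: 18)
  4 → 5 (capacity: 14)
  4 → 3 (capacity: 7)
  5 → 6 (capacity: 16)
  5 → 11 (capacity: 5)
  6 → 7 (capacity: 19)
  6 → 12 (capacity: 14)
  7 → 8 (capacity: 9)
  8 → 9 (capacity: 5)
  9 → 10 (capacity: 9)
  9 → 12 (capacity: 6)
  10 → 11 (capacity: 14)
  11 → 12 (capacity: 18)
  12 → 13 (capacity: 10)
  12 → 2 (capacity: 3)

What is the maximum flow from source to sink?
Maximum flow = 6

Max flow: 6

Flow assignment:
  0 → 1: 6/9
  1 → 2: 6/6
  2 → 3: 6/6
  3 → 4: 6/18
  4 → 5: 6/14
  5 → 6: 6/16
  6 → 12: 6/14
  12 → 13: 6/10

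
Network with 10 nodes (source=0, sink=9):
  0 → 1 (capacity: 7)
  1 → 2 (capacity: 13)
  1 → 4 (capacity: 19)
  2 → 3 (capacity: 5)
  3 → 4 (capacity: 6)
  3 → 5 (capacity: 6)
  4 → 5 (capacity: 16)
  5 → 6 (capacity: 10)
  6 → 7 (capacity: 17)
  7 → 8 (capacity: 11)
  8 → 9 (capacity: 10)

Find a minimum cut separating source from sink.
Min cut value = 7, edges: (0,1)

Min cut value: 7
Partition: S = [0], T = [1, 2, 3, 4, 5, 6, 7, 8, 9]
Cut edges: (0,1)

By max-flow min-cut theorem, max flow = min cut = 7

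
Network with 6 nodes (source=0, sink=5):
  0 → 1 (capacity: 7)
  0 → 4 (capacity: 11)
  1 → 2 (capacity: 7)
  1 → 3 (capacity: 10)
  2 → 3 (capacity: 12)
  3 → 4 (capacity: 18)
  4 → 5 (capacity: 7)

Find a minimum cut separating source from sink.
Min cut value = 7, edges: (4,5)

Min cut value: 7
Partition: S = [0, 1, 2, 3, 4], T = [5]
Cut edges: (4,5)

By max-flow min-cut theorem, max flow = min cut = 7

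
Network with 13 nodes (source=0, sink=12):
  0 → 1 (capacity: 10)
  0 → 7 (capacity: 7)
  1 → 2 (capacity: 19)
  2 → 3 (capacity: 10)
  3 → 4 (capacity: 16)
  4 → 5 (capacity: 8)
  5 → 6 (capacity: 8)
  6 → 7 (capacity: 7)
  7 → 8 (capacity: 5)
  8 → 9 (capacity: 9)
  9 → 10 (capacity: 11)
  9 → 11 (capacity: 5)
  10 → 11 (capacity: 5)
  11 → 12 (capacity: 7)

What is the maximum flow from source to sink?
Maximum flow = 5

Max flow: 5

Flow assignment:
  0 → 1: 5/10
  1 → 2: 5/19
  2 → 3: 5/10
  3 → 4: 5/16
  4 → 5: 5/8
  5 → 6: 5/8
  6 → 7: 5/7
  7 → 8: 5/5
  8 → 9: 5/9
  9 → 11: 5/5
  11 → 12: 5/7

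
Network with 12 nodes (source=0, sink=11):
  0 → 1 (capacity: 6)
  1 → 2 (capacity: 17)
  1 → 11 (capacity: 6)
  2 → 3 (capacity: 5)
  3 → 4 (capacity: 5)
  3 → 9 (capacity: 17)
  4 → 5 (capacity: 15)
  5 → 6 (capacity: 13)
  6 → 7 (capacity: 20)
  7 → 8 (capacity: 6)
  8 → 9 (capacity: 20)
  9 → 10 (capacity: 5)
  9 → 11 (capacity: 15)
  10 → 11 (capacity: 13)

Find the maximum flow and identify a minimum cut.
Max flow = 6, Min cut edges: (0,1)

Maximum flow: 6
Minimum cut: (0,1)
Partition: S = [0], T = [1, 2, 3, 4, 5, 6, 7, 8, 9, 10, 11]

Max-flow min-cut theorem verified: both equal 6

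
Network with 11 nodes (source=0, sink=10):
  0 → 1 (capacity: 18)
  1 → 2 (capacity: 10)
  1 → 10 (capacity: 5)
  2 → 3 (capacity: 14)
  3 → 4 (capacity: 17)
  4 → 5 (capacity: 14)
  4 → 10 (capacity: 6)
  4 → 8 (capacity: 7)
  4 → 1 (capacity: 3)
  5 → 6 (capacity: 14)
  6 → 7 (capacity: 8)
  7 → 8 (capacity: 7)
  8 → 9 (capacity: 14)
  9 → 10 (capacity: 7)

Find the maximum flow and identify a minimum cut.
Max flow = 15, Min cut edges: (1,2), (1,10)

Maximum flow: 15
Minimum cut: (1,2), (1,10)
Partition: S = [0, 1], T = [2, 3, 4, 5, 6, 7, 8, 9, 10]

Max-flow min-cut theorem verified: both equal 15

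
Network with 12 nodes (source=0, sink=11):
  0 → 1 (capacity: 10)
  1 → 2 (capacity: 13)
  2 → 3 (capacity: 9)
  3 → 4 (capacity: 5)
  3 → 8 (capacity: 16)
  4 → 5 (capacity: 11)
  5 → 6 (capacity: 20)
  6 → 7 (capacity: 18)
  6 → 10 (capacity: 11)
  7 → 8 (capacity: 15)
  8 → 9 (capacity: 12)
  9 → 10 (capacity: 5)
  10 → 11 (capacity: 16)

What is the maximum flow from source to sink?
Maximum flow = 9

Max flow: 9

Flow assignment:
  0 → 1: 9/10
  1 → 2: 9/13
  2 → 3: 9/9
  3 → 4: 4/5
  3 → 8: 5/16
  4 → 5: 4/11
  5 → 6: 4/20
  6 → 10: 4/11
  8 → 9: 5/12
  9 → 10: 5/5
  10 → 11: 9/16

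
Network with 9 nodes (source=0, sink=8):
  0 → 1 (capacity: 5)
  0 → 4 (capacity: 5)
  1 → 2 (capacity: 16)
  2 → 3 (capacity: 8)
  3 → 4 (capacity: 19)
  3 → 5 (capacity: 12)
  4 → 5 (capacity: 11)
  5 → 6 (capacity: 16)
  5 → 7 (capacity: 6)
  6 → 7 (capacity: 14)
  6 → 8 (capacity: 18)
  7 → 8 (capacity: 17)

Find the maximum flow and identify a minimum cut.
Max flow = 10, Min cut edges: (0,1), (0,4)

Maximum flow: 10
Minimum cut: (0,1), (0,4)
Partition: S = [0], T = [1, 2, 3, 4, 5, 6, 7, 8]

Max-flow min-cut theorem verified: both equal 10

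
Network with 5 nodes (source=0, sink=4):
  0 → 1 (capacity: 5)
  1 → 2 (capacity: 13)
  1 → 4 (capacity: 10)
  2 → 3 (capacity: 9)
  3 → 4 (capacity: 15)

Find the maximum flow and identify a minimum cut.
Max flow = 5, Min cut edges: (0,1)

Maximum flow: 5
Minimum cut: (0,1)
Partition: S = [0], T = [1, 2, 3, 4]

Max-flow min-cut theorem verified: both equal 5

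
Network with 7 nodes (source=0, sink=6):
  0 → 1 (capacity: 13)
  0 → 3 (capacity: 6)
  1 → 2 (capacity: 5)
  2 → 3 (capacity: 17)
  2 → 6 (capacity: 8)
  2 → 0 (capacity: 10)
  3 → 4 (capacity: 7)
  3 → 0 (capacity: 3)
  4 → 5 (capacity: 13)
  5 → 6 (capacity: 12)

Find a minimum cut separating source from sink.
Min cut value = 11, edges: (0,3), (1,2)

Min cut value: 11
Partition: S = [0, 1], T = [2, 3, 4, 5, 6]
Cut edges: (0,3), (1,2)

By max-flow min-cut theorem, max flow = min cut = 11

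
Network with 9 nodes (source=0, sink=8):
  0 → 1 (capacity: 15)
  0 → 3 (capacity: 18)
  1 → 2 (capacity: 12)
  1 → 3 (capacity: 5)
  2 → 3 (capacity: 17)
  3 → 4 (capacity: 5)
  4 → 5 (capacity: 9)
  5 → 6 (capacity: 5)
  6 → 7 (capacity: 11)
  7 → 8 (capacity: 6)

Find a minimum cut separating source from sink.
Min cut value = 5, edges: (5,6)

Min cut value: 5
Partition: S = [0, 1, 2, 3, 4, 5], T = [6, 7, 8]
Cut edges: (5,6)

By max-flow min-cut theorem, max flow = min cut = 5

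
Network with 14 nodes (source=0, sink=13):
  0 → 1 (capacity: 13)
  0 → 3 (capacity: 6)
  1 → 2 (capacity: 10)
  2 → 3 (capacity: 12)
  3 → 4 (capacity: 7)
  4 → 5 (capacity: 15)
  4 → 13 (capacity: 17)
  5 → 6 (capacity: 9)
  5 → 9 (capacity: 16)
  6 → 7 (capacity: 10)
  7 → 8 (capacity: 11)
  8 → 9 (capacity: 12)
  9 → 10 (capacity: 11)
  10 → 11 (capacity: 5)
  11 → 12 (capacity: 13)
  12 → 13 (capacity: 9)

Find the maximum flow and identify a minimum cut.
Max flow = 7, Min cut edges: (3,4)

Maximum flow: 7
Minimum cut: (3,4)
Partition: S = [0, 1, 2, 3], T = [4, 5, 6, 7, 8, 9, 10, 11, 12, 13]

Max-flow min-cut theorem verified: both equal 7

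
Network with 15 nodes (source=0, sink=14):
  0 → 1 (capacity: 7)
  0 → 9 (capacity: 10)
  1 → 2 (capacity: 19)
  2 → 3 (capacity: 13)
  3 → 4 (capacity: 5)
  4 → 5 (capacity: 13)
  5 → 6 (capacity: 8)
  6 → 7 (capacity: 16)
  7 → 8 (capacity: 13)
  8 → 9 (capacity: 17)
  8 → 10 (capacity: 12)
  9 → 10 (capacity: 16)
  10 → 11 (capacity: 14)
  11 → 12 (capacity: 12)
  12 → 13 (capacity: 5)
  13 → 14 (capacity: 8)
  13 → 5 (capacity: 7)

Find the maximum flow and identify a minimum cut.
Max flow = 5, Min cut edges: (12,13)

Maximum flow: 5
Minimum cut: (12,13)
Partition: S = [0, 1, 2, 3, 4, 5, 6, 7, 8, 9, 10, 11, 12], T = [13, 14]

Max-flow min-cut theorem verified: both equal 5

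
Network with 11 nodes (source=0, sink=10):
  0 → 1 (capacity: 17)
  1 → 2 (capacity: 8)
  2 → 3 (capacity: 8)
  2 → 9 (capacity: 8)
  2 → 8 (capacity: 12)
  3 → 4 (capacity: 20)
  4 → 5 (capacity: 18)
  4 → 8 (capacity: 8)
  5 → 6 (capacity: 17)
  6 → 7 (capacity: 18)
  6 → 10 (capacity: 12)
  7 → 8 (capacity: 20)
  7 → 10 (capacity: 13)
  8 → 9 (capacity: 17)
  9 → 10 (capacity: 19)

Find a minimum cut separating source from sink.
Min cut value = 8, edges: (1,2)

Min cut value: 8
Partition: S = [0, 1], T = [2, 3, 4, 5, 6, 7, 8, 9, 10]
Cut edges: (1,2)

By max-flow min-cut theorem, max flow = min cut = 8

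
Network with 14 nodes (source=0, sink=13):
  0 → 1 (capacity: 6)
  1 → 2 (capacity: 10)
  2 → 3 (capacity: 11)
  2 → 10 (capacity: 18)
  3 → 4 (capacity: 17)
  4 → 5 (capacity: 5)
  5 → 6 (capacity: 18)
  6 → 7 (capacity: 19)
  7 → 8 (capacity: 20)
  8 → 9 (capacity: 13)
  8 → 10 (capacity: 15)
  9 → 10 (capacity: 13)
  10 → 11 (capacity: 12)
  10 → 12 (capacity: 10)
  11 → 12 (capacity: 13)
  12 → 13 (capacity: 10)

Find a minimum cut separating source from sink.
Min cut value = 6, edges: (0,1)

Min cut value: 6
Partition: S = [0], T = [1, 2, 3, 4, 5, 6, 7, 8, 9, 10, 11, 12, 13]
Cut edges: (0,1)

By max-flow min-cut theorem, max flow = min cut = 6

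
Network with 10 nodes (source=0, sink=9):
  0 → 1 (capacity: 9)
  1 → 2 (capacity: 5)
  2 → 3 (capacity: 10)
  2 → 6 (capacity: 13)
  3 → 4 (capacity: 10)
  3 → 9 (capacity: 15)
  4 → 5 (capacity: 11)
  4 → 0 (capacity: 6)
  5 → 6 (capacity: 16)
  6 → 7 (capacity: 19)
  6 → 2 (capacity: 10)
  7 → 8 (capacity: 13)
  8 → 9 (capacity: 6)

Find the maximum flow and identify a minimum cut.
Max flow = 5, Min cut edges: (1,2)

Maximum flow: 5
Minimum cut: (1,2)
Partition: S = [0, 1], T = [2, 3, 4, 5, 6, 7, 8, 9]

Max-flow min-cut theorem verified: both equal 5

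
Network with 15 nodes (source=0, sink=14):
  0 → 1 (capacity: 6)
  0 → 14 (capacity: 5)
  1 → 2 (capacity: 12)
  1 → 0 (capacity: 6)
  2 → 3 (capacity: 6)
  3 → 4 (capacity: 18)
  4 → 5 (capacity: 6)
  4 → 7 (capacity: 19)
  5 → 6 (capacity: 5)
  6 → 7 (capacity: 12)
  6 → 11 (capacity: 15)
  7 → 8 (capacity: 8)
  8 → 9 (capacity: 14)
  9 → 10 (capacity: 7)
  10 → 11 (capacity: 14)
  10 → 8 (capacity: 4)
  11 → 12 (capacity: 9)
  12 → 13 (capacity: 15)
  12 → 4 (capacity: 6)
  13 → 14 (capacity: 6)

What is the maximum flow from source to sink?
Maximum flow = 11

Max flow: 11

Flow assignment:
  0 → 1: 6/6
  0 → 14: 5/5
  1 → 2: 6/12
  2 → 3: 6/6
  3 → 4: 6/18
  4 → 5: 5/6
  4 → 7: 1/19
  5 → 6: 5/5
  6 → 11: 5/15
  7 → 8: 1/8
  8 → 9: 1/14
  9 → 10: 1/7
  10 → 11: 1/14
  11 → 12: 6/9
  12 → 13: 6/15
  13 → 14: 6/6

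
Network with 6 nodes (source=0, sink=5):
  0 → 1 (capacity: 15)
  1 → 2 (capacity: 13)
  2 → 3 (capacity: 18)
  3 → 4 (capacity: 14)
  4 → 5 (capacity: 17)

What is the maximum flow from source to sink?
Maximum flow = 13

Max flow: 13

Flow assignment:
  0 → 1: 13/15
  1 → 2: 13/13
  2 → 3: 13/18
  3 → 4: 13/14
  4 → 5: 13/17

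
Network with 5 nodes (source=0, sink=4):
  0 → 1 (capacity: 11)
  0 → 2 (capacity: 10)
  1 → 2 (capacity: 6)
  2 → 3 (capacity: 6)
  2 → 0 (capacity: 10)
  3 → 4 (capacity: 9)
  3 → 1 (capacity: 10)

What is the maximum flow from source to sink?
Maximum flow = 6

Max flow: 6

Flow assignment:
  0 → 1: 6/11
  1 → 2: 6/6
  2 → 3: 6/6
  3 → 4: 6/9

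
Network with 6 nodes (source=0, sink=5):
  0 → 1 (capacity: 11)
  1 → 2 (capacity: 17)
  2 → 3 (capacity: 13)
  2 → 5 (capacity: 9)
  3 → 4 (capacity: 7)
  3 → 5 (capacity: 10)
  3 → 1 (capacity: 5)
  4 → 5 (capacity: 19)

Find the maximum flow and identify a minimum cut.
Max flow = 11, Min cut edges: (0,1)

Maximum flow: 11
Minimum cut: (0,1)
Partition: S = [0], T = [1, 2, 3, 4, 5]

Max-flow min-cut theorem verified: both equal 11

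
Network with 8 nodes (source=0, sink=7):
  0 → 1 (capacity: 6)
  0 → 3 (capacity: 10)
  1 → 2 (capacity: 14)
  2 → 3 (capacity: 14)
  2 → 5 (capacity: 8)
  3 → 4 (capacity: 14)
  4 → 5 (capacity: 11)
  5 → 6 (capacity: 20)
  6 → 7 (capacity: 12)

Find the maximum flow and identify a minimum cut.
Max flow = 12, Min cut edges: (6,7)

Maximum flow: 12
Minimum cut: (6,7)
Partition: S = [0, 1, 2, 3, 4, 5, 6], T = [7]

Max-flow min-cut theorem verified: both equal 12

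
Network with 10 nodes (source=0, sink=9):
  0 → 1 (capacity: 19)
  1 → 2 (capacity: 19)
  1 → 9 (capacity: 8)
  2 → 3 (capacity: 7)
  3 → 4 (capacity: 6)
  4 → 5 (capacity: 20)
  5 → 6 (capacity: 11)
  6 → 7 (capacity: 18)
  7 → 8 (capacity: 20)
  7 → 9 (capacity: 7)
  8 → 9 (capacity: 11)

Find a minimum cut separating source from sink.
Min cut value = 14, edges: (1,9), (3,4)

Min cut value: 14
Partition: S = [0, 1, 2, 3], T = [4, 5, 6, 7, 8, 9]
Cut edges: (1,9), (3,4)

By max-flow min-cut theorem, max flow = min cut = 14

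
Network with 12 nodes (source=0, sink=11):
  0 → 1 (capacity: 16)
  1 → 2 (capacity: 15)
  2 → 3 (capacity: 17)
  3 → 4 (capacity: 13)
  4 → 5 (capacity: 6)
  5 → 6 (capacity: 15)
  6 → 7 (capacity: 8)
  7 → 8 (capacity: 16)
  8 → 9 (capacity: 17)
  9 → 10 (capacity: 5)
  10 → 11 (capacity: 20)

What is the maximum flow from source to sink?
Maximum flow = 5

Max flow: 5

Flow assignment:
  0 → 1: 5/16
  1 → 2: 5/15
  2 → 3: 5/17
  3 → 4: 5/13
  4 → 5: 5/6
  5 → 6: 5/15
  6 → 7: 5/8
  7 → 8: 5/16
  8 → 9: 5/17
  9 → 10: 5/5
  10 → 11: 5/20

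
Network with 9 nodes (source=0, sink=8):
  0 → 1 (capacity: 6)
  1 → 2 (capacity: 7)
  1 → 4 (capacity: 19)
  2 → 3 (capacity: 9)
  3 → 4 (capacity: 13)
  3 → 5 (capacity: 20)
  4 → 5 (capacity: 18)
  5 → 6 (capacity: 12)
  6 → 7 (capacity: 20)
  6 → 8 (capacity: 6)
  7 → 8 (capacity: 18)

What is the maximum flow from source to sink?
Maximum flow = 6

Max flow: 6

Flow assignment:
  0 → 1: 6/6
  1 → 4: 6/19
  4 → 5: 6/18
  5 → 6: 6/12
  6 → 8: 6/6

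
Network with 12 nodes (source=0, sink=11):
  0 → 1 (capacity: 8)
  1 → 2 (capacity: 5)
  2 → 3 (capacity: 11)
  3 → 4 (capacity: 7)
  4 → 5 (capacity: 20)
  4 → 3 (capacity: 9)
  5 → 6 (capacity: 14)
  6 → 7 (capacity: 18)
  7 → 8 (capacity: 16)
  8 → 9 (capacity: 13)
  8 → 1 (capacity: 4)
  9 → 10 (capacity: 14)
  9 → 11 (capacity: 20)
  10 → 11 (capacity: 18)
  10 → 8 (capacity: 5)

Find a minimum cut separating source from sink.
Min cut value = 5, edges: (1,2)

Min cut value: 5
Partition: S = [0, 1], T = [2, 3, 4, 5, 6, 7, 8, 9, 10, 11]
Cut edges: (1,2)

By max-flow min-cut theorem, max flow = min cut = 5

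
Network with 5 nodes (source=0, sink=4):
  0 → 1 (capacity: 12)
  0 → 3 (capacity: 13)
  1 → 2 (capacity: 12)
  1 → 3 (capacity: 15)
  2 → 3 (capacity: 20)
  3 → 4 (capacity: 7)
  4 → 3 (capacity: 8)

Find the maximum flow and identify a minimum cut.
Max flow = 7, Min cut edges: (3,4)

Maximum flow: 7
Minimum cut: (3,4)
Partition: S = [0, 1, 2, 3], T = [4]

Max-flow min-cut theorem verified: both equal 7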